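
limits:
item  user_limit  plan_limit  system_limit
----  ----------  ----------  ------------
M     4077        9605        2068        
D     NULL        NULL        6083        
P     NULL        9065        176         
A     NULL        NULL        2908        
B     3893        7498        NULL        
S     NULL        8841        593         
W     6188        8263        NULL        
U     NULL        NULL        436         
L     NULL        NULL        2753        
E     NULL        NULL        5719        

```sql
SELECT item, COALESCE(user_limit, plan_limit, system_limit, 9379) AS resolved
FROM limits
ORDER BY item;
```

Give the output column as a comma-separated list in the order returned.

2908, 3893, 6083, 5719, 2753, 4077, 9065, 8841, 436, 6188

item=A: user_limit=NULL, plan_limit=NULL, system_limit=2908 → 2908
item=B: user_limit=3893 → 3893
item=D: user_limit=NULL, plan_limit=NULL, system_limit=6083 → 6083
item=E: user_limit=NULL, plan_limit=NULL, system_limit=5719 → 5719
item=L: user_limit=NULL, plan_limit=NULL, system_limit=2753 → 2753
item=M: user_limit=4077 → 4077
item=P: user_limit=NULL, plan_limit=9065 → 9065
item=S: user_limit=NULL, plan_limit=8841 → 8841
item=U: user_limit=NULL, plan_limit=NULL, system_limit=436 → 436
item=W: user_limit=6188 → 6188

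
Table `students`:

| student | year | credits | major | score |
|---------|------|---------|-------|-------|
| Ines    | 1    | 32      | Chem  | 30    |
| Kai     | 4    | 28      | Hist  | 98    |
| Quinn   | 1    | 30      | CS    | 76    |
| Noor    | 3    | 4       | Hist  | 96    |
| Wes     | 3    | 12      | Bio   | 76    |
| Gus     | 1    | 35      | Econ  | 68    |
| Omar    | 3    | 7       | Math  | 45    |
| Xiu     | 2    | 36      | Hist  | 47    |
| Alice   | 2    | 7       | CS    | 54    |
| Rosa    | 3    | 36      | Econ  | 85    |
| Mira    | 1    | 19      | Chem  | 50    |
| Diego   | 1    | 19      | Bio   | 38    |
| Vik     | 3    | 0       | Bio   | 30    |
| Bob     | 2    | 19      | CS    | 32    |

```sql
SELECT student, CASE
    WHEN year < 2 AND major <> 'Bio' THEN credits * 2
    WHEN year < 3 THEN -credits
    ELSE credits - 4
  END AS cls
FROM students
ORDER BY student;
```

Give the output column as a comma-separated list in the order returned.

student=Alice: year < 3 → -7
student=Bob: year < 3 → -19
student=Diego: year < 3 → -19
student=Gus: year < 2 AND major <> 'Bio' → 70
student=Ines: year < 2 AND major <> 'Bio' → 64
student=Kai: ELSE → 24
student=Mira: year < 2 AND major <> 'Bio' → 38
student=Noor: ELSE → 0
student=Omar: ELSE → 3
student=Quinn: year < 2 AND major <> 'Bio' → 60
student=Rosa: ELSE → 32
student=Vik: ELSE → -4
student=Wes: ELSE → 8
student=Xiu: year < 3 → -36

-7, -19, -19, 70, 64, 24, 38, 0, 3, 60, 32, -4, 8, -36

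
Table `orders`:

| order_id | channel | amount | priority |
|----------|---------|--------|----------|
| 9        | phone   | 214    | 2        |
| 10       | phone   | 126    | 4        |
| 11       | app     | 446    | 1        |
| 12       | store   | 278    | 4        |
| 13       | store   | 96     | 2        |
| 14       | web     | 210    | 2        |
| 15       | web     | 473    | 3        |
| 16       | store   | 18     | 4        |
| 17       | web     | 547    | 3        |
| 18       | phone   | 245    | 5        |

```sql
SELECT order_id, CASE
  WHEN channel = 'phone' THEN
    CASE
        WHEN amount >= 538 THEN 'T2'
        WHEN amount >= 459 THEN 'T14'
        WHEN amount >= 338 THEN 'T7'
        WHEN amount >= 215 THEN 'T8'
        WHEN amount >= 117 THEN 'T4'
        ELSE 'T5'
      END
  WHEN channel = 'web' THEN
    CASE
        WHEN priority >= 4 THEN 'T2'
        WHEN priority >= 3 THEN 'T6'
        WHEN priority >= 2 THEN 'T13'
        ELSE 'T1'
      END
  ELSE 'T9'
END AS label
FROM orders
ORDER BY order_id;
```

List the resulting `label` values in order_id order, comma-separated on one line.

order_id=9: channel='phone' → inner[amount >= 117] → T4
order_id=10: channel='phone' → inner[amount >= 117] → T4
order_id=11: channel='app' → outer ELSE → T9
order_id=12: channel='store' → outer ELSE → T9
order_id=13: channel='store' → outer ELSE → T9
order_id=14: channel='web' → inner[priority >= 2] → T13
order_id=15: channel='web' → inner[priority >= 3] → T6
order_id=16: channel='store' → outer ELSE → T9
order_id=17: channel='web' → inner[priority >= 3] → T6
order_id=18: channel='phone' → inner[amount >= 215] → T8

T4, T4, T9, T9, T9, T13, T6, T9, T6, T8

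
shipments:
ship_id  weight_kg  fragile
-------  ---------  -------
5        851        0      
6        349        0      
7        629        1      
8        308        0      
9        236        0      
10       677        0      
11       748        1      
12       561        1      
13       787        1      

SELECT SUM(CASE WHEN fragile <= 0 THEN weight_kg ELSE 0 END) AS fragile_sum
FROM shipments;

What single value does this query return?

2421

ship_id=5: ✓ → 851
ship_id=6: ✓ → 349
ship_id=7: ✗
ship_id=8: ✓ → 308
ship_id=9: ✓ → 236
ship_id=10: ✓ → 677
ship_id=11: ✗
ship_id=12: ✗
ship_id=13: ✗
fragile_sum = 851 + 349 + 308 + 236 + 677 = 2421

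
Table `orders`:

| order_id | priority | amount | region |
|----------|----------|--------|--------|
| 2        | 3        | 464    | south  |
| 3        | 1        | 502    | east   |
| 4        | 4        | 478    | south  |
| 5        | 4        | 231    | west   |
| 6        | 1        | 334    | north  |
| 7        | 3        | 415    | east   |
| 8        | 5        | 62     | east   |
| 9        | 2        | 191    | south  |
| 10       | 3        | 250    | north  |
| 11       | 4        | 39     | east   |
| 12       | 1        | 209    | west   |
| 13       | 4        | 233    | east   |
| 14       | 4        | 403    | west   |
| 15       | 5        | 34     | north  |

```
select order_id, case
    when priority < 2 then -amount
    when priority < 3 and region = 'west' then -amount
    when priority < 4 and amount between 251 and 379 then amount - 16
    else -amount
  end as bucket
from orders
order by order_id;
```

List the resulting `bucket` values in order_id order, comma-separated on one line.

order_id=2: ELSE → -464
order_id=3: priority < 2 → -502
order_id=4: ELSE → -478
order_id=5: ELSE → -231
order_id=6: priority < 2 → -334
order_id=7: ELSE → -415
order_id=8: ELSE → -62
order_id=9: ELSE → -191
order_id=10: ELSE → -250
order_id=11: ELSE → -39
order_id=12: priority < 2 → -209
order_id=13: ELSE → -233
order_id=14: ELSE → -403
order_id=15: ELSE → -34

-464, -502, -478, -231, -334, -415, -62, -191, -250, -39, -209, -233, -403, -34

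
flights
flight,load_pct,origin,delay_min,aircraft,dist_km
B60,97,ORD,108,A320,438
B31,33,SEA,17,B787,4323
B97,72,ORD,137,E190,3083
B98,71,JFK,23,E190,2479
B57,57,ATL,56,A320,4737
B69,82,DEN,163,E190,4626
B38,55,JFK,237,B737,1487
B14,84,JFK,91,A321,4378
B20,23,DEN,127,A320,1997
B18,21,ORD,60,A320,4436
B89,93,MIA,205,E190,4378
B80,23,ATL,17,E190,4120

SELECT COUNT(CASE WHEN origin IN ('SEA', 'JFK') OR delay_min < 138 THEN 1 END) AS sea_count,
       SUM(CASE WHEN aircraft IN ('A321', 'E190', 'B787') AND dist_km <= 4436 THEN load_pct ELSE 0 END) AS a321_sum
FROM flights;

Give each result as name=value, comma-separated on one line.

[sea_count: origin IN ('SEA', 'JFK') OR delay_min < 138]
flight=B60: ✓ → 1
flight=B31: ✓ → 1
flight=B97: ✓ → 1
flight=B98: ✓ → 1
flight=B57: ✓ → 1
flight=B69: ✗
flight=B38: ✓ → 1
flight=B14: ✓ → 1
flight=B20: ✓ → 1
flight=B18: ✓ → 1
flight=B89: ✗
flight=B80: ✓ → 1
sea_count = COUNT(1, 1, 1, 1, 1, 1, 1, 1, 1, 1) = 10
—
[a321_sum: aircraft IN ('A321', 'E190', 'B787') AND dist_km <= 4436]
flight=B60: ✗
flight=B31: ✓ → 33
flight=B97: ✓ → 72
flight=B98: ✓ → 71
flight=B57: ✗
flight=B69: ✗
flight=B38: ✗
flight=B14: ✓ → 84
flight=B20: ✗
flight=B18: ✗
flight=B89: ✓ → 93
flight=B80: ✓ → 23
a321_sum = 33 + 72 + 71 + 84 + 93 + 23 = 376

sea_count=10, a321_sum=376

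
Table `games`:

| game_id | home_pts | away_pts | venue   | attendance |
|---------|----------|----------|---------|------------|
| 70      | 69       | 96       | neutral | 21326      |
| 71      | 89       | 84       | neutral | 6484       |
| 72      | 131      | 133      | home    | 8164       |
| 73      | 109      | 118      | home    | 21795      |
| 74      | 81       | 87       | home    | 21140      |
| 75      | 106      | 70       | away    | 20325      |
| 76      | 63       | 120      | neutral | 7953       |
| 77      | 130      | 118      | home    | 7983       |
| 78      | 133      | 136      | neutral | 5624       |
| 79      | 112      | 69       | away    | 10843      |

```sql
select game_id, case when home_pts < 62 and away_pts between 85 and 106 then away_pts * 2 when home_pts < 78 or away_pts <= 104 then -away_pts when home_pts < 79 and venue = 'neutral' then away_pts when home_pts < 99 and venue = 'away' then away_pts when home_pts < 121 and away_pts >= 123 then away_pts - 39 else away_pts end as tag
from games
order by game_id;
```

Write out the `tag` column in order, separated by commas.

game_id=70: home_pts < 78 or away_pts <= 104 → -96
game_id=71: home_pts < 78 or away_pts <= 104 → -84
game_id=72: ELSE → 133
game_id=73: ELSE → 118
game_id=74: home_pts < 78 or away_pts <= 104 → -87
game_id=75: home_pts < 78 or away_pts <= 104 → -70
game_id=76: home_pts < 78 or away_pts <= 104 → -120
game_id=77: ELSE → 118
game_id=78: ELSE → 136
game_id=79: home_pts < 78 or away_pts <= 104 → -69

-96, -84, 133, 118, -87, -70, -120, 118, 136, -69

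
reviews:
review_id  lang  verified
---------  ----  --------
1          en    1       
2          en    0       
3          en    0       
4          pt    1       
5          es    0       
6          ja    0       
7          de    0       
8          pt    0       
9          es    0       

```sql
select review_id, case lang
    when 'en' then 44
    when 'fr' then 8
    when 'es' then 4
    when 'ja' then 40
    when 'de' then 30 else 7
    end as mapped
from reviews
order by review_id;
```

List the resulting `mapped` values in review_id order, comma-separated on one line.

review_id=1: lang='en' → 44
review_id=2: lang='en' → 44
review_id=3: lang='en' → 44
review_id=4: ELSE → 7
review_id=5: lang='es' → 4
review_id=6: lang='ja' → 40
review_id=7: lang='de' → 30
review_id=8: ELSE → 7
review_id=9: lang='es' → 4

44, 44, 44, 7, 4, 40, 30, 7, 4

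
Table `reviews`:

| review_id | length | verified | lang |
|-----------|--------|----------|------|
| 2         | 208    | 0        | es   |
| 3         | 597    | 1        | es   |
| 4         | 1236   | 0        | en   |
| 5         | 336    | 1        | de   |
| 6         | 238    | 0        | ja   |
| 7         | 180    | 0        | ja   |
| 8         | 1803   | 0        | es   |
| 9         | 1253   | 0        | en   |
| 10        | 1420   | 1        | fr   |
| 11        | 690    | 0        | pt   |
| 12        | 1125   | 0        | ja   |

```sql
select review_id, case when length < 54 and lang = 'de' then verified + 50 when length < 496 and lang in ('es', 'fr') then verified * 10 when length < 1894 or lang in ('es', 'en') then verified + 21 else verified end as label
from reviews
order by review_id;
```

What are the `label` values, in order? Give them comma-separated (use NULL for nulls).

0, 22, 21, 22, 21, 21, 21, 21, 22, 21, 21

review_id=2: length < 496 and lang in ('es', 'fr') → 0
review_id=3: length < 1894 or lang in ('es', 'en') → 22
review_id=4: length < 1894 or lang in ('es', 'en') → 21
review_id=5: length < 1894 or lang in ('es', 'en') → 22
review_id=6: length < 1894 or lang in ('es', 'en') → 21
review_id=7: length < 1894 or lang in ('es', 'en') → 21
review_id=8: length < 1894 or lang in ('es', 'en') → 21
review_id=9: length < 1894 or lang in ('es', 'en') → 21
review_id=10: length < 1894 or lang in ('es', 'en') → 22
review_id=11: length < 1894 or lang in ('es', 'en') → 21
review_id=12: length < 1894 or lang in ('es', 'en') → 21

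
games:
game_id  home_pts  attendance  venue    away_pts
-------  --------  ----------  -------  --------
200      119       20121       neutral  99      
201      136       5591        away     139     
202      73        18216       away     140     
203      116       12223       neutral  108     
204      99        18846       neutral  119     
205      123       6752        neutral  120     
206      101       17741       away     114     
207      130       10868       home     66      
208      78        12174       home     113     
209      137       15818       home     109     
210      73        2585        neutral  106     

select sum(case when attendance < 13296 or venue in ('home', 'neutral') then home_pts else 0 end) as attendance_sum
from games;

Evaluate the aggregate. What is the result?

1011

game_id=200: ✓ → 119
game_id=201: ✓ → 136
game_id=202: ✗
game_id=203: ✓ → 116
game_id=204: ✓ → 99
game_id=205: ✓ → 123
game_id=206: ✗
game_id=207: ✓ → 130
game_id=208: ✓ → 78
game_id=209: ✓ → 137
game_id=210: ✓ → 73
attendance_sum = 119 + 136 + 116 + 99 + 123 + 130 + 78 + 137 + 73 = 1011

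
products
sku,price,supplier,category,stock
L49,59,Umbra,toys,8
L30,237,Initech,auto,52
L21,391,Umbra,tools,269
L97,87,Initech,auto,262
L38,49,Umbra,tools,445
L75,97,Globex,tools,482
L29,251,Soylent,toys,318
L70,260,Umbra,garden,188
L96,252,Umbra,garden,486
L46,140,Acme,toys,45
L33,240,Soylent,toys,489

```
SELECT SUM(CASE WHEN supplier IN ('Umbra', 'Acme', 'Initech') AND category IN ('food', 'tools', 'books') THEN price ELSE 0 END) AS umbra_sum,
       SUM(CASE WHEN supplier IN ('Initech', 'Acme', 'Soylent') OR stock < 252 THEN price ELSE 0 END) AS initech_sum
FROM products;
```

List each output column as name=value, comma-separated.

[umbra_sum: supplier IN ('Umbra', 'Acme', 'Initech') AND category IN ('food', 'tools', 'books')]
sku=L49: ✗
sku=L30: ✗
sku=L21: ✓ → 391
sku=L97: ✗
sku=L38: ✓ → 49
sku=L75: ✗
sku=L29: ✗
sku=L70: ✗
sku=L96: ✗
sku=L46: ✗
sku=L33: ✗
umbra_sum = 391 + 49 = 440
—
[initech_sum: supplier IN ('Initech', 'Acme', 'Soylent') OR stock < 252]
sku=L49: ✓ → 59
sku=L30: ✓ → 237
sku=L21: ✗
sku=L97: ✓ → 87
sku=L38: ✗
sku=L75: ✗
sku=L29: ✓ → 251
sku=L70: ✓ → 260
sku=L96: ✗
sku=L46: ✓ → 140
sku=L33: ✓ → 240
initech_sum = 59 + 237 + 87 + 251 + 260 + 140 + 240 = 1274

umbra_sum=440, initech_sum=1274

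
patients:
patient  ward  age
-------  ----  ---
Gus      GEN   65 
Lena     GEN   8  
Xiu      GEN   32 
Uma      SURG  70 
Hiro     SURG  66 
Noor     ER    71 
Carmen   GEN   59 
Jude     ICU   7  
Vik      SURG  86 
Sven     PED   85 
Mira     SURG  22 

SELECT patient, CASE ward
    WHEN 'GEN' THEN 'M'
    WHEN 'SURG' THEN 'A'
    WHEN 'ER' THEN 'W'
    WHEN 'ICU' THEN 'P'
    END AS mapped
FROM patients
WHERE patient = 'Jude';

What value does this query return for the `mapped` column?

P

patient = Jude: ward=ICU, age=7.
ward='GEN' → false
ward='SURG' → false
ward='ER' → false
ward='ICU' → true → P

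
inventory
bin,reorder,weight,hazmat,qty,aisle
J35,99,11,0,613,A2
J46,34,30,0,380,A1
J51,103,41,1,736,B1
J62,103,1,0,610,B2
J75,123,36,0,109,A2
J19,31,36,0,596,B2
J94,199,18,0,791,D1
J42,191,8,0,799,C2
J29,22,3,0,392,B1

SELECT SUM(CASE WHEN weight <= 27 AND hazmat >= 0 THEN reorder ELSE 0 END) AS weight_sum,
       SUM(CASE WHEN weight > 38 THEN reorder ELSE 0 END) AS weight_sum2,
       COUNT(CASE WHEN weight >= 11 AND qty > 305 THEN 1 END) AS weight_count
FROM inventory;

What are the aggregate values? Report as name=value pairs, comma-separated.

weight_sum=614, weight_sum2=103, weight_count=5

[weight_sum: weight <= 27 AND hazmat >= 0]
bin=J35: ✓ → 99
bin=J46: ✗
bin=J51: ✗
bin=J62: ✓ → 103
bin=J75: ✗
bin=J19: ✗
bin=J94: ✓ → 199
bin=J42: ✓ → 191
bin=J29: ✓ → 22
weight_sum = 99 + 103 + 199 + 191 + 22 = 614
—
[weight_sum2: weight > 38]
bin=J35: ✗
bin=J46: ✗
bin=J51: ✓ → 103
bin=J62: ✗
bin=J75: ✗
bin=J19: ✗
bin=J94: ✗
bin=J42: ✗
bin=J29: ✗
weight_sum2 = 103
—
[weight_count: weight >= 11 AND qty > 305]
bin=J35: ✓ → 1
bin=J46: ✓ → 1
bin=J51: ✓ → 1
bin=J62: ✗
bin=J75: ✗
bin=J19: ✓ → 1
bin=J94: ✓ → 1
bin=J42: ✗
bin=J29: ✗
weight_count = COUNT(1, 1, 1, 1, 1) = 5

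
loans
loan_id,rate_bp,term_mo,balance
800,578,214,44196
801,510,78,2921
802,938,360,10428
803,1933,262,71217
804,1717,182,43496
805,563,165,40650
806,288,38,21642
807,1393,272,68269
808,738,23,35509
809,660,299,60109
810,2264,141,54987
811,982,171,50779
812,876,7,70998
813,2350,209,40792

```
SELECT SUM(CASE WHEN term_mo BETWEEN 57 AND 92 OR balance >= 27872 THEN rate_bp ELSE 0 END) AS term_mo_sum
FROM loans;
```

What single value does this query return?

loan_id=800: ✓ → 578
loan_id=801: ✓ → 510
loan_id=802: ✗
loan_id=803: ✓ → 1933
loan_id=804: ✓ → 1717
loan_id=805: ✓ → 563
loan_id=806: ✗
loan_id=807: ✓ → 1393
loan_id=808: ✓ → 738
loan_id=809: ✓ → 660
loan_id=810: ✓ → 2264
loan_id=811: ✓ → 982
loan_id=812: ✓ → 876
loan_id=813: ✓ → 2350
term_mo_sum = 578 + 510 + 1933 + 1717 + 563 + 1393 + 738 + 660 + 2264 + 982 + 876 + 2350 = 14564

14564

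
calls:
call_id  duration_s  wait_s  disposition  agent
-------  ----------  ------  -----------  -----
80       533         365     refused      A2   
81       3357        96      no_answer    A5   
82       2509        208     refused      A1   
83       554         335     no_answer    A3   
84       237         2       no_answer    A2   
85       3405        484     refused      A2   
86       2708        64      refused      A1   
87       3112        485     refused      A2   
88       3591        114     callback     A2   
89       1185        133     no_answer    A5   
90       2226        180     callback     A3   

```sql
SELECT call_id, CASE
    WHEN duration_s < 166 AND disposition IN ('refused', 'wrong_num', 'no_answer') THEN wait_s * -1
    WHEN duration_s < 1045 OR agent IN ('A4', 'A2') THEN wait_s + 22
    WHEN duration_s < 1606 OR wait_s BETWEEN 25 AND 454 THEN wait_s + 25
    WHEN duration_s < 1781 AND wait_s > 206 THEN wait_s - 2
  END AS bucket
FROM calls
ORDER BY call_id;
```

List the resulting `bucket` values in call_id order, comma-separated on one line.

387, 121, 233, 357, 24, 506, 89, 507, 136, 158, 205

call_id=80: duration_s < 1045 OR agent IN ('A4', 'A2') → 387
call_id=81: duration_s < 1606 OR wait_s BETWEEN 25 AND 454 → 121
call_id=82: duration_s < 1606 OR wait_s BETWEEN 25 AND 454 → 233
call_id=83: duration_s < 1045 OR agent IN ('A4', 'A2') → 357
call_id=84: duration_s < 1045 OR agent IN ('A4', 'A2') → 24
call_id=85: duration_s < 1045 OR agent IN ('A4', 'A2') → 506
call_id=86: duration_s < 1606 OR wait_s BETWEEN 25 AND 454 → 89
call_id=87: duration_s < 1045 OR agent IN ('A4', 'A2') → 507
call_id=88: duration_s < 1045 OR agent IN ('A4', 'A2') → 136
call_id=89: duration_s < 1606 OR wait_s BETWEEN 25 AND 454 → 158
call_id=90: duration_s < 1606 OR wait_s BETWEEN 25 AND 454 → 205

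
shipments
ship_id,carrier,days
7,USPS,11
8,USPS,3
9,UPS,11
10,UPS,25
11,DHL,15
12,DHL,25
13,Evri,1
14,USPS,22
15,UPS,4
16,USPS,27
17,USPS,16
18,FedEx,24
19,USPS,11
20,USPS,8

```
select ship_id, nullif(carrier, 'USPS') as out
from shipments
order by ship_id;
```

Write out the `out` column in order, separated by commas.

ship_id=7: carrier=USPS vs USPS: equal → NULL
ship_id=8: carrier=USPS vs USPS: equal → NULL
ship_id=9: carrier=UPS vs USPS: differ → UPS
ship_id=10: carrier=UPS vs USPS: differ → UPS
ship_id=11: carrier=DHL vs USPS: differ → DHL
ship_id=12: carrier=DHL vs USPS: differ → DHL
ship_id=13: carrier=Evri vs USPS: differ → Evri
ship_id=14: carrier=USPS vs USPS: equal → NULL
ship_id=15: carrier=UPS vs USPS: differ → UPS
ship_id=16: carrier=USPS vs USPS: equal → NULL
ship_id=17: carrier=USPS vs USPS: equal → NULL
ship_id=18: carrier=FedEx vs USPS: differ → FedEx
ship_id=19: carrier=USPS vs USPS: equal → NULL
ship_id=20: carrier=USPS vs USPS: equal → NULL

NULL, NULL, UPS, UPS, DHL, DHL, Evri, NULL, UPS, NULL, NULL, FedEx, NULL, NULL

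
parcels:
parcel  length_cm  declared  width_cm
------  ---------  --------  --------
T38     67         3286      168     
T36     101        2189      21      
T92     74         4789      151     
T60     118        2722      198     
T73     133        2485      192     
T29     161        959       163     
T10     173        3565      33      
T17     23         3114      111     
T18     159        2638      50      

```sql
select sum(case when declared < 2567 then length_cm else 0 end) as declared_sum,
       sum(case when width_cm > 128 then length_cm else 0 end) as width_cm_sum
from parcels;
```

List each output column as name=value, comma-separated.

declared_sum=395, width_cm_sum=553

[declared_sum: declared < 2567]
parcel=T38: ✗
parcel=T36: ✓ → 101
parcel=T92: ✗
parcel=T60: ✗
parcel=T73: ✓ → 133
parcel=T29: ✓ → 161
parcel=T10: ✗
parcel=T17: ✗
parcel=T18: ✗
declared_sum = 101 + 133 + 161 = 395
—
[width_cm_sum: width_cm > 128]
parcel=T38: ✓ → 67
parcel=T36: ✗
parcel=T92: ✓ → 74
parcel=T60: ✓ → 118
parcel=T73: ✓ → 133
parcel=T29: ✓ → 161
parcel=T10: ✗
parcel=T17: ✗
parcel=T18: ✗
width_cm_sum = 67 + 74 + 118 + 133 + 161 = 553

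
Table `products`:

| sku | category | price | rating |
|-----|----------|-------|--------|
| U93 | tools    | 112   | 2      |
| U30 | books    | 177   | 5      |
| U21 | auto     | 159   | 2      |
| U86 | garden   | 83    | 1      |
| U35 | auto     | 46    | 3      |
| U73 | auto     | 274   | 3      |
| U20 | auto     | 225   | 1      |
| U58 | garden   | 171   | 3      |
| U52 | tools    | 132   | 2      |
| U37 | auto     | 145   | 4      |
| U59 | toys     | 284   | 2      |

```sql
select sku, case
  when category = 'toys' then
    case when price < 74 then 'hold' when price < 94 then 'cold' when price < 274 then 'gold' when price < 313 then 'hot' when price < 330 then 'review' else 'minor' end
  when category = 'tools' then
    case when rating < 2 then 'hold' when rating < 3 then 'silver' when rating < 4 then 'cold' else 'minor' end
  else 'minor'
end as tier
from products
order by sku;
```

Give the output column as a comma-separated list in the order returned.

minor, minor, minor, minor, minor, silver, minor, hot, minor, minor, silver

sku=U20: category='auto' → outer ELSE → minor
sku=U21: category='auto' → outer ELSE → minor
sku=U30: category='books' → outer ELSE → minor
sku=U35: category='auto' → outer ELSE → minor
sku=U37: category='auto' → outer ELSE → minor
sku=U52: category='tools' → inner[rating < 3] → silver
sku=U58: category='garden' → outer ELSE → minor
sku=U59: category='toys' → inner[price < 313] → hot
sku=U73: category='auto' → outer ELSE → minor
sku=U86: category='garden' → outer ELSE → minor
sku=U93: category='tools' → inner[rating < 3] → silver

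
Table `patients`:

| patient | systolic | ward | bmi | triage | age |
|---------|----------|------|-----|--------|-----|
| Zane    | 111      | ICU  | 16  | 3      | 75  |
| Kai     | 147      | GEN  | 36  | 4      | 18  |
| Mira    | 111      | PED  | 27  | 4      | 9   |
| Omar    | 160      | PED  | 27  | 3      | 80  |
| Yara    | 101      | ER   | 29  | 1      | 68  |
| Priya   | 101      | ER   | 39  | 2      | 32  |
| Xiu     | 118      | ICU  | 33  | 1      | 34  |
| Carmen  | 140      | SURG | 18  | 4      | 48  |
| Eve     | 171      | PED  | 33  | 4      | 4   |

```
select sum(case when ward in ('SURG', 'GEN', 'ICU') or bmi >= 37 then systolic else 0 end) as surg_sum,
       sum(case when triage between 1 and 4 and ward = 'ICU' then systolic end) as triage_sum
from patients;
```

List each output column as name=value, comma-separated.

surg_sum=617, triage_sum=229

[surg_sum: ward in ('SURG', 'GEN', 'ICU') or bmi >= 37]
patient=Zane: ✓ → 111
patient=Kai: ✓ → 147
patient=Mira: ✗
patient=Omar: ✗
patient=Yara: ✗
patient=Priya: ✓ → 101
patient=Xiu: ✓ → 118
patient=Carmen: ✓ → 140
patient=Eve: ✗
surg_sum = 111 + 147 + 101 + 118 + 140 = 617
—
[triage_sum: triage between 1 and 4 and ward = 'ICU']
patient=Zane: ✓ → 111
patient=Kai: ✗
patient=Mira: ✗
patient=Omar: ✗
patient=Yara: ✗
patient=Priya: ✗
patient=Xiu: ✓ → 118
patient=Carmen: ✗
patient=Eve: ✗
triage_sum = 111 + 118 = 229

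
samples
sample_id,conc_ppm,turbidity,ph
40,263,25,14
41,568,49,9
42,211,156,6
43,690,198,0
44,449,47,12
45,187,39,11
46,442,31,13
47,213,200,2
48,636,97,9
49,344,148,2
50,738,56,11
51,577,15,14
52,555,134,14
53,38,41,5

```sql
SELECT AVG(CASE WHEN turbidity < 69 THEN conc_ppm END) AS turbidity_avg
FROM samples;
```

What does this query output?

407.75

sample_id=40: ✓ → 263
sample_id=41: ✓ → 568
sample_id=42: ✗
sample_id=43: ✗
sample_id=44: ✓ → 449
sample_id=45: ✓ → 187
sample_id=46: ✓ → 442
sample_id=47: ✗
sample_id=48: ✗
sample_id=49: ✗
sample_id=50: ✓ → 738
sample_id=51: ✓ → 577
sample_id=52: ✗
sample_id=53: ✓ → 38
turbidity_avg = (263 + 568 + 449 + 187 + 442 + 738 + 577 + 38) / 8 = 407.75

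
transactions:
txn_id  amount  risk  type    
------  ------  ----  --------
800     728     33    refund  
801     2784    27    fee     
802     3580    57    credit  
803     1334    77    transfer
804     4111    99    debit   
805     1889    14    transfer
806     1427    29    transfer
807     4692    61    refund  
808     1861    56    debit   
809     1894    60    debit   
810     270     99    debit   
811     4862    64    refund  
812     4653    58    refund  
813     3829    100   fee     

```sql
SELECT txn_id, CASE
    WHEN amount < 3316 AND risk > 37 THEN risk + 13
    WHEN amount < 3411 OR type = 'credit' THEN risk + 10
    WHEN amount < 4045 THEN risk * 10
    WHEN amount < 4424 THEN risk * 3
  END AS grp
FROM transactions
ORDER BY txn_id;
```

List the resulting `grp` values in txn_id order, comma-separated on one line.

txn_id=800: amount < 3411 OR type = 'credit' → 43
txn_id=801: amount < 3411 OR type = 'credit' → 37
txn_id=802: amount < 3411 OR type = 'credit' → 67
txn_id=803: amount < 3316 AND risk > 37 → 90
txn_id=804: amount < 4424 → 297
txn_id=805: amount < 3411 OR type = 'credit' → 24
txn_id=806: amount < 3411 OR type = 'credit' → 39
txn_id=807: (no match → NULL) → NULL
txn_id=808: amount < 3316 AND risk > 37 → 69
txn_id=809: amount < 3316 AND risk > 37 → 73
txn_id=810: amount < 3316 AND risk > 37 → 112
txn_id=811: (no match → NULL) → NULL
txn_id=812: (no match → NULL) → NULL
txn_id=813: amount < 4045 → 1000

43, 37, 67, 90, 297, 24, 39, NULL, 69, 73, 112, NULL, NULL, 1000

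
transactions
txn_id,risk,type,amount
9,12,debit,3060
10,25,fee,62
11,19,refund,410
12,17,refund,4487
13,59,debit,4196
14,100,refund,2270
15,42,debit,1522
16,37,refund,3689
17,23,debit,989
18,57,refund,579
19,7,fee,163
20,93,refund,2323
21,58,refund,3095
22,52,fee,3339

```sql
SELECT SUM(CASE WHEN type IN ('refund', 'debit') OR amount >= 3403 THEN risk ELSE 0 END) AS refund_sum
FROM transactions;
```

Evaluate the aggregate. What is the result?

txn_id=9: ✓ → 12
txn_id=10: ✗
txn_id=11: ✓ → 19
txn_id=12: ✓ → 17
txn_id=13: ✓ → 59
txn_id=14: ✓ → 100
txn_id=15: ✓ → 42
txn_id=16: ✓ → 37
txn_id=17: ✓ → 23
txn_id=18: ✓ → 57
txn_id=19: ✗
txn_id=20: ✓ → 93
txn_id=21: ✓ → 58
txn_id=22: ✗
refund_sum = 12 + 19 + 17 + 59 + 100 + 42 + 37 + 23 + 57 + 93 + 58 = 517

517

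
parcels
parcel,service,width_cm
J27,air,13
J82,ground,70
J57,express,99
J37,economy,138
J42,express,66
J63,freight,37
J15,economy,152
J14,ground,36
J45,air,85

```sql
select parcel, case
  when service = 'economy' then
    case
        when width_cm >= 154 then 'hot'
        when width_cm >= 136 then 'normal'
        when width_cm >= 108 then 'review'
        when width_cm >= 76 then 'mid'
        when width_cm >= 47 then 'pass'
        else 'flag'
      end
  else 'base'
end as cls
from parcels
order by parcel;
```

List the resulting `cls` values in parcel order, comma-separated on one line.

parcel=J14: service='ground' → outer ELSE → base
parcel=J15: service='economy' → inner[width_cm >= 136] → normal
parcel=J27: service='air' → outer ELSE → base
parcel=J37: service='economy' → inner[width_cm >= 136] → normal
parcel=J42: service='express' → outer ELSE → base
parcel=J45: service='air' → outer ELSE → base
parcel=J57: service='express' → outer ELSE → base
parcel=J63: service='freight' → outer ELSE → base
parcel=J82: service='ground' → outer ELSE → base

base, normal, base, normal, base, base, base, base, base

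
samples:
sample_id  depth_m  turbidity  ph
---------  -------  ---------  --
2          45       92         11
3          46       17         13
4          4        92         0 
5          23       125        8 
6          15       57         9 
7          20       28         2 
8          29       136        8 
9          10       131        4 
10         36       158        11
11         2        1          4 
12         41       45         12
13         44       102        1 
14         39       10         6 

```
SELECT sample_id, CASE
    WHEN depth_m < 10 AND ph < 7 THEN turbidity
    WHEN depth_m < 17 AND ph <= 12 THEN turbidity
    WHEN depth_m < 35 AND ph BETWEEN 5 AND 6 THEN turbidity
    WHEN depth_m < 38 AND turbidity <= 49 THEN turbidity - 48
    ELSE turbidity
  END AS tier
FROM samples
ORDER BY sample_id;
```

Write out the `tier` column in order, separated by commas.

sample_id=2: ELSE → 92
sample_id=3: ELSE → 17
sample_id=4: depth_m < 10 AND ph < 7 → 92
sample_id=5: ELSE → 125
sample_id=6: depth_m < 17 AND ph <= 12 → 57
sample_id=7: depth_m < 38 AND turbidity <= 49 → -20
sample_id=8: ELSE → 136
sample_id=9: depth_m < 17 AND ph <= 12 → 131
sample_id=10: ELSE → 158
sample_id=11: depth_m < 10 AND ph < 7 → 1
sample_id=12: ELSE → 45
sample_id=13: ELSE → 102
sample_id=14: ELSE → 10

92, 17, 92, 125, 57, -20, 136, 131, 158, 1, 45, 102, 10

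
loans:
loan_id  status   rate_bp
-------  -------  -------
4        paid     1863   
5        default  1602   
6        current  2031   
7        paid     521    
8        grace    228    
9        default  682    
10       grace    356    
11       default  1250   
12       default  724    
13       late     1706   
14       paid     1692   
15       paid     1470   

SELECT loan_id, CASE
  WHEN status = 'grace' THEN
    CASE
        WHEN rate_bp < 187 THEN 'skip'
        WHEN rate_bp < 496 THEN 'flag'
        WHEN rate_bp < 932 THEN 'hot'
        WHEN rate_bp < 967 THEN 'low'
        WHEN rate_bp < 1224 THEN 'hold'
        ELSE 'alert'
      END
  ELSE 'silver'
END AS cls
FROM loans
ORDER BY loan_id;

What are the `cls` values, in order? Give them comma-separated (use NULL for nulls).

silver, silver, silver, silver, flag, silver, flag, silver, silver, silver, silver, silver

loan_id=4: status='paid' → outer ELSE → silver
loan_id=5: status='default' → outer ELSE → silver
loan_id=6: status='current' → outer ELSE → silver
loan_id=7: status='paid' → outer ELSE → silver
loan_id=8: status='grace' → inner[rate_bp < 496] → flag
loan_id=9: status='default' → outer ELSE → silver
loan_id=10: status='grace' → inner[rate_bp < 496] → flag
loan_id=11: status='default' → outer ELSE → silver
loan_id=12: status='default' → outer ELSE → silver
loan_id=13: status='late' → outer ELSE → silver
loan_id=14: status='paid' → outer ELSE → silver
loan_id=15: status='paid' → outer ELSE → silver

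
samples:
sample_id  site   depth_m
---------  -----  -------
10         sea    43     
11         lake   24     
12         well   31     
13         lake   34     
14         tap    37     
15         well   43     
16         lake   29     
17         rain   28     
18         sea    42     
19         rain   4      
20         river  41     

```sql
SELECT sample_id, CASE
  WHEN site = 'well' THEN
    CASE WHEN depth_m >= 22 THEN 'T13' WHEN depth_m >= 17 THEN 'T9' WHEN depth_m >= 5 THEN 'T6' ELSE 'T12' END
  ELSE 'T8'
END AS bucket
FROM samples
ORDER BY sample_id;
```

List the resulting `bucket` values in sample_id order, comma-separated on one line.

T8, T8, T13, T8, T8, T13, T8, T8, T8, T8, T8

sample_id=10: site='sea' → outer ELSE → T8
sample_id=11: site='lake' → outer ELSE → T8
sample_id=12: site='well' → inner[depth_m >= 22] → T13
sample_id=13: site='lake' → outer ELSE → T8
sample_id=14: site='tap' → outer ELSE → T8
sample_id=15: site='well' → inner[depth_m >= 22] → T13
sample_id=16: site='lake' → outer ELSE → T8
sample_id=17: site='rain' → outer ELSE → T8
sample_id=18: site='sea' → outer ELSE → T8
sample_id=19: site='rain' → outer ELSE → T8
sample_id=20: site='river' → outer ELSE → T8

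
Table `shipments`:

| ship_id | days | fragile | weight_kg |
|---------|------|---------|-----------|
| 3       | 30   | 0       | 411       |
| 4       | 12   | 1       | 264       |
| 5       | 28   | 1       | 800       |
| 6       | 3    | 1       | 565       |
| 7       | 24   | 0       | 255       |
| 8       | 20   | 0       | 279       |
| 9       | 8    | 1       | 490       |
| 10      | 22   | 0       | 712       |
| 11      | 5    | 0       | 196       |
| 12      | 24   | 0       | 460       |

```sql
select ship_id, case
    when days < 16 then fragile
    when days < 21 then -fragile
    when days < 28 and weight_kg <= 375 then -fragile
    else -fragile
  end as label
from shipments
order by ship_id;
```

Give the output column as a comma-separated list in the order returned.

ship_id=3: ELSE → 0
ship_id=4: days < 16 → 1
ship_id=5: ELSE → -1
ship_id=6: days < 16 → 1
ship_id=7: days < 28 and weight_kg <= 375 → 0
ship_id=8: days < 21 → 0
ship_id=9: days < 16 → 1
ship_id=10: ELSE → 0
ship_id=11: days < 16 → 0
ship_id=12: ELSE → 0

0, 1, -1, 1, 0, 0, 1, 0, 0, 0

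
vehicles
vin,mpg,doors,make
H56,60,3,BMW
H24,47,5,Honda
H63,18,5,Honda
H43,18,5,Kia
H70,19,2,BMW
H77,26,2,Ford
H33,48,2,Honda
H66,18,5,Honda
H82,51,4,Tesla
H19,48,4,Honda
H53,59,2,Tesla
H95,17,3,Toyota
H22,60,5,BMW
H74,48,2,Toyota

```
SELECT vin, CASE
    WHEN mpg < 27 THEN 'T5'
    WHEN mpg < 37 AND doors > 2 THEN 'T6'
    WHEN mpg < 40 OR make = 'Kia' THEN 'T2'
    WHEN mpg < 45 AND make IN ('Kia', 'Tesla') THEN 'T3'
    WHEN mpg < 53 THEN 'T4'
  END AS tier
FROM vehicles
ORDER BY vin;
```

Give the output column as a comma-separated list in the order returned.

T4, NULL, T4, T4, T5, NULL, NULL, T5, T5, T5, T4, T5, T4, T5

vin=H19: mpg < 53 → T4
vin=H22: (no match → NULL) → NULL
vin=H24: mpg < 53 → T4
vin=H33: mpg < 53 → T4
vin=H43: mpg < 27 → T5
vin=H53: (no match → NULL) → NULL
vin=H56: (no match → NULL) → NULL
vin=H63: mpg < 27 → T5
vin=H66: mpg < 27 → T5
vin=H70: mpg < 27 → T5
vin=H74: mpg < 53 → T4
vin=H77: mpg < 27 → T5
vin=H82: mpg < 53 → T4
vin=H95: mpg < 27 → T5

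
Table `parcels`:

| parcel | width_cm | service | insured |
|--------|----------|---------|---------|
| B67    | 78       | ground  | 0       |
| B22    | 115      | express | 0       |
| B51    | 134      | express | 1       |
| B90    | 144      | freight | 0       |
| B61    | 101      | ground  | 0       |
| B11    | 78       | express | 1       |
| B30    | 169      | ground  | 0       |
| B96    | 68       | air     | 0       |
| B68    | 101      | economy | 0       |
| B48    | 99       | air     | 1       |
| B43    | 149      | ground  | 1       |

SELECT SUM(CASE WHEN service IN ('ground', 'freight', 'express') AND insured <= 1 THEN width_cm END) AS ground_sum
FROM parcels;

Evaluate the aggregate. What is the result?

968

parcel=B67: ✓ → 78
parcel=B22: ✓ → 115
parcel=B51: ✓ → 134
parcel=B90: ✓ → 144
parcel=B61: ✓ → 101
parcel=B11: ✓ → 78
parcel=B30: ✓ → 169
parcel=B96: ✗
parcel=B68: ✗
parcel=B48: ✗
parcel=B43: ✓ → 149
ground_sum = 78 + 115 + 134 + 144 + 101 + 78 + 169 + 149 = 968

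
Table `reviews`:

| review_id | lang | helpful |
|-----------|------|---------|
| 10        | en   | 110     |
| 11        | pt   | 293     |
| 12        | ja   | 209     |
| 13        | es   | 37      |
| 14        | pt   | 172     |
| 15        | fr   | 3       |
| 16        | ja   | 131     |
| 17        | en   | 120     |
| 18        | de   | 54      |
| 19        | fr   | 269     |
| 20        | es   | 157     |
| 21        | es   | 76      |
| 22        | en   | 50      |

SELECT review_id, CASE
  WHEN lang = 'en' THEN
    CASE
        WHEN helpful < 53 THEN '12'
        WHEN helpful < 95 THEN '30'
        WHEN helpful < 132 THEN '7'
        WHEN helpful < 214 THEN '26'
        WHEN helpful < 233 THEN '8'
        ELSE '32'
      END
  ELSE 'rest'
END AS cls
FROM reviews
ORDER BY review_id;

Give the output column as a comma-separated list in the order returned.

7, rest, rest, rest, rest, rest, rest, 7, rest, rest, rest, rest, 12

review_id=10: lang='en' → inner[helpful < 132] → 7
review_id=11: lang='pt' → outer ELSE → rest
review_id=12: lang='ja' → outer ELSE → rest
review_id=13: lang='es' → outer ELSE → rest
review_id=14: lang='pt' → outer ELSE → rest
review_id=15: lang='fr' → outer ELSE → rest
review_id=16: lang='ja' → outer ELSE → rest
review_id=17: lang='en' → inner[helpful < 132] → 7
review_id=18: lang='de' → outer ELSE → rest
review_id=19: lang='fr' → outer ELSE → rest
review_id=20: lang='es' → outer ELSE → rest
review_id=21: lang='es' → outer ELSE → rest
review_id=22: lang='en' → inner[helpful < 53] → 12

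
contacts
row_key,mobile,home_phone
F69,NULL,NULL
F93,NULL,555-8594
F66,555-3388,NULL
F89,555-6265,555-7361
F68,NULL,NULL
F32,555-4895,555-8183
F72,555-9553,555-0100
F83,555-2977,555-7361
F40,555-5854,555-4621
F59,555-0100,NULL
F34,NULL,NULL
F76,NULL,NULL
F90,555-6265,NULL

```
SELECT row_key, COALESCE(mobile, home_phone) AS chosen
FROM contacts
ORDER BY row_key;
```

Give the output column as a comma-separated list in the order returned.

555-4895, NULL, 555-5854, 555-0100, 555-3388, NULL, NULL, 555-9553, NULL, 555-2977, 555-6265, 555-6265, 555-8594

row_key=F32: mobile=555-4895 → 555-4895
row_key=F34: mobile=NULL, home_phone=NULL (all NULL) → NULL
row_key=F40: mobile=555-5854 → 555-5854
row_key=F59: mobile=555-0100 → 555-0100
row_key=F66: mobile=555-3388 → 555-3388
row_key=F68: mobile=NULL, home_phone=NULL (all NULL) → NULL
row_key=F69: mobile=NULL, home_phone=NULL (all NULL) → NULL
row_key=F72: mobile=555-9553 → 555-9553
row_key=F76: mobile=NULL, home_phone=NULL (all NULL) → NULL
row_key=F83: mobile=555-2977 → 555-2977
row_key=F89: mobile=555-6265 → 555-6265
row_key=F90: mobile=555-6265 → 555-6265
row_key=F93: mobile=NULL, home_phone=555-8594 → 555-8594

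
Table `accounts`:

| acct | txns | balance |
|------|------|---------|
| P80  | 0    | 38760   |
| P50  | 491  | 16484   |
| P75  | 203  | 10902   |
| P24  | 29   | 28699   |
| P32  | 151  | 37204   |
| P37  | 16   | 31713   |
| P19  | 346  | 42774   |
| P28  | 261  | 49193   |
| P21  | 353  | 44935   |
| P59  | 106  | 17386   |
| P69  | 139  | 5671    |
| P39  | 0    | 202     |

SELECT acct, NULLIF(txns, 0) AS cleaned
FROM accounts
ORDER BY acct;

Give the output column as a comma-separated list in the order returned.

346, 353, 29, 261, 151, 16, NULL, 491, 106, 139, 203, NULL

acct=P19: txns=346 vs 0: differ → 346
acct=P21: txns=353 vs 0: differ → 353
acct=P24: txns=29 vs 0: differ → 29
acct=P28: txns=261 vs 0: differ → 261
acct=P32: txns=151 vs 0: differ → 151
acct=P37: txns=16 vs 0: differ → 16
acct=P39: txns=0 vs 0: equal → NULL
acct=P50: txns=491 vs 0: differ → 491
acct=P59: txns=106 vs 0: differ → 106
acct=P69: txns=139 vs 0: differ → 139
acct=P75: txns=203 vs 0: differ → 203
acct=P80: txns=0 vs 0: equal → NULL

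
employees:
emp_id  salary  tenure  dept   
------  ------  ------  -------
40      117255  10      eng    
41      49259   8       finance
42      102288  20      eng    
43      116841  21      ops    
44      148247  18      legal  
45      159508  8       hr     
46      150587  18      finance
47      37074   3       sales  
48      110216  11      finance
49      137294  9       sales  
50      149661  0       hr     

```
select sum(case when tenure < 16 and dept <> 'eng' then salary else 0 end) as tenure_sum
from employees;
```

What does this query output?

643012

emp_id=40: ✗
emp_id=41: ✓ → 49259
emp_id=42: ✗
emp_id=43: ✗
emp_id=44: ✗
emp_id=45: ✓ → 159508
emp_id=46: ✗
emp_id=47: ✓ → 37074
emp_id=48: ✓ → 110216
emp_id=49: ✓ → 137294
emp_id=50: ✓ → 149661
tenure_sum = 49259 + 159508 + 37074 + 110216 + 137294 + 149661 = 643012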